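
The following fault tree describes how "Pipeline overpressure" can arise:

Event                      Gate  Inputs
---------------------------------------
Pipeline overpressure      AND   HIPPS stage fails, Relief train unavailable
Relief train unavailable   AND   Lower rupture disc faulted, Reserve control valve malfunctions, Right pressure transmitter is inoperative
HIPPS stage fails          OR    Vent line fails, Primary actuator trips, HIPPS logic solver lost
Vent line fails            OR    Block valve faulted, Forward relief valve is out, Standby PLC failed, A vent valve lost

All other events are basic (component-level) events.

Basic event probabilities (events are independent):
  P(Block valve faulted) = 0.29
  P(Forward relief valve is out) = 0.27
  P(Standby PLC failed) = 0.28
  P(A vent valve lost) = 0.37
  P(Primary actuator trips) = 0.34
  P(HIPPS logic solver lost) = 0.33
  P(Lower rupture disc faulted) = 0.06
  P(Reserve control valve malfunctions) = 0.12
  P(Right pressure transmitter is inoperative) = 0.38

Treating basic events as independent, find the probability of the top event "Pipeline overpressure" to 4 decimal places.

P(Vent line fails) [OR] = 1 − (1−0.29) × (1−0.27) × (1−0.28) × (1−0.37) = 0.764899
P(HIPPS stage fails) [OR] = 1 − (1−0.764899) × (1−0.34) × (1−0.33) = 0.896038
P(Relief train unavailable) [AND] = 0.06 × 0.12 × 0.38 = 0.002736
P(Pipeline overpressure) [AND] = 0.896038 × 0.002736 = 0.002452
Rounded to 4 decimal places: P(Pipeline overpressure) ≈ 0.0025.

0.0025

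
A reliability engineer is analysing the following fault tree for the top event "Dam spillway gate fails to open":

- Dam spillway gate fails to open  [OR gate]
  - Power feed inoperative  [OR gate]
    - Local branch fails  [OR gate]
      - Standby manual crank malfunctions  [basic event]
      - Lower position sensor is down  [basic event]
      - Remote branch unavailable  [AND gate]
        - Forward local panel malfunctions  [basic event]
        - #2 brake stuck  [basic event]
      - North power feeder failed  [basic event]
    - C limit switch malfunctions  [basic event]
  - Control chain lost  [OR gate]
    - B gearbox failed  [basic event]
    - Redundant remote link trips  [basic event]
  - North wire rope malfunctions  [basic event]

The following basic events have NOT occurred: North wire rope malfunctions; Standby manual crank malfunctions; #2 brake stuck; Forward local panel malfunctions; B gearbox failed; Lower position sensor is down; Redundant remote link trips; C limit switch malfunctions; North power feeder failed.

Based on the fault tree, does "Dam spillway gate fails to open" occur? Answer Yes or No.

No

Remote branch unavailable [AND]: Forward local panel malfunctions=not, #2 brake stuck=not → not all inputs occur → does not occur.
Local branch fails [OR]: Standby manual crank malfunctions=not, Lower position sensor is down=not, Remote branch unavailable=not, North power feeder failed=not → no input occurs → does not occur.
Power feed inoperative [OR]: Local branch fails=not, C limit switch malfunctions=not → no input occurs → does not occur.
Control chain lost [OR]: B gearbox failed=not, Redundant remote link trips=not → no input occurs → does not occur.
Dam spillway gate fails to open [OR]: Power feed inoperative=not, Control chain lost=not, North wire rope malfunctions=not → no input occurs → does not occur.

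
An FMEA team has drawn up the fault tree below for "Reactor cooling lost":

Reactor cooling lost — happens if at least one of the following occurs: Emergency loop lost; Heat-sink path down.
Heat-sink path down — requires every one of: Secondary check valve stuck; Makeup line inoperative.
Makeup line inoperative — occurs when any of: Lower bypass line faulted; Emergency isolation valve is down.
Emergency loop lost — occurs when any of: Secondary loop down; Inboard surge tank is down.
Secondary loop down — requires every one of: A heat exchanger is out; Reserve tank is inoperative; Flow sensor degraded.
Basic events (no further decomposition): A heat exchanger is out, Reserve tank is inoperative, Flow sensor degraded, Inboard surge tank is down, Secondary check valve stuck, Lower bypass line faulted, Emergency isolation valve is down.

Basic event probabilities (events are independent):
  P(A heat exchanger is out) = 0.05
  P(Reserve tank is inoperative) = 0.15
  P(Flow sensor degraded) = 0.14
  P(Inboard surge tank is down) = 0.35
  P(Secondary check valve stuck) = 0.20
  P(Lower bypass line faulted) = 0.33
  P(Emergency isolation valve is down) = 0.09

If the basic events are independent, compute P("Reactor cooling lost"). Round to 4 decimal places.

0.4014

P(Secondary loop down) [AND] = 0.05 × 0.15 × 0.14 = 0.001050
P(Emergency loop lost) [OR] = 1 − (1−0.001050) × (1−0.35) = 0.350683
P(Makeup line inoperative) [OR] = 1 − (1−0.33) × (1−0.09) = 0.390300
P(Heat-sink path down) [AND] = 0.20 × 0.390300 = 0.078060
P(Reactor cooling lost) [OR] = 1 − (1−0.350683) × (1−0.078060) = 0.401369
Rounded to 4 decimal places: P(Reactor cooling lost) ≈ 0.4014.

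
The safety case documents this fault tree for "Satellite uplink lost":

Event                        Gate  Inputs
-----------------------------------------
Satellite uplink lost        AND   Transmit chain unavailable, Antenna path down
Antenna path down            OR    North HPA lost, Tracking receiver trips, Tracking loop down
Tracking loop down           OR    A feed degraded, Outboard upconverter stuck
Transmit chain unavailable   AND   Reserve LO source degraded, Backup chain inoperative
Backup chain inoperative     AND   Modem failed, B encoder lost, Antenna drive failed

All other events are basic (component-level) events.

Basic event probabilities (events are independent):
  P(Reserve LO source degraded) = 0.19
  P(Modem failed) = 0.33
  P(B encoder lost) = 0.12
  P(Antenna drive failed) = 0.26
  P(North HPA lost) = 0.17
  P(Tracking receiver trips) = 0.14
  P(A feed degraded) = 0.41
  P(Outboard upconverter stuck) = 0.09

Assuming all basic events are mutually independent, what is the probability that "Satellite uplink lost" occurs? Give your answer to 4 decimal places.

0.0012

P(Backup chain inoperative) [AND] = 0.33 × 0.12 × 0.26 = 0.010296
P(Transmit chain unavailable) [AND] = 0.19 × 0.010296 = 0.001956
P(Tracking loop down) [OR] = 1 − (1−0.41) × (1−0.09) = 0.463100
P(Antenna path down) [OR] = 1 − (1−0.17) × (1−0.14) × (1−0.463100) = 0.616761
P(Satellite uplink lost) [AND] = 0.001956 × 0.616761 = 0.001206
Rounded to 4 decimal places: P(Satellite uplink lost) ≈ 0.0012.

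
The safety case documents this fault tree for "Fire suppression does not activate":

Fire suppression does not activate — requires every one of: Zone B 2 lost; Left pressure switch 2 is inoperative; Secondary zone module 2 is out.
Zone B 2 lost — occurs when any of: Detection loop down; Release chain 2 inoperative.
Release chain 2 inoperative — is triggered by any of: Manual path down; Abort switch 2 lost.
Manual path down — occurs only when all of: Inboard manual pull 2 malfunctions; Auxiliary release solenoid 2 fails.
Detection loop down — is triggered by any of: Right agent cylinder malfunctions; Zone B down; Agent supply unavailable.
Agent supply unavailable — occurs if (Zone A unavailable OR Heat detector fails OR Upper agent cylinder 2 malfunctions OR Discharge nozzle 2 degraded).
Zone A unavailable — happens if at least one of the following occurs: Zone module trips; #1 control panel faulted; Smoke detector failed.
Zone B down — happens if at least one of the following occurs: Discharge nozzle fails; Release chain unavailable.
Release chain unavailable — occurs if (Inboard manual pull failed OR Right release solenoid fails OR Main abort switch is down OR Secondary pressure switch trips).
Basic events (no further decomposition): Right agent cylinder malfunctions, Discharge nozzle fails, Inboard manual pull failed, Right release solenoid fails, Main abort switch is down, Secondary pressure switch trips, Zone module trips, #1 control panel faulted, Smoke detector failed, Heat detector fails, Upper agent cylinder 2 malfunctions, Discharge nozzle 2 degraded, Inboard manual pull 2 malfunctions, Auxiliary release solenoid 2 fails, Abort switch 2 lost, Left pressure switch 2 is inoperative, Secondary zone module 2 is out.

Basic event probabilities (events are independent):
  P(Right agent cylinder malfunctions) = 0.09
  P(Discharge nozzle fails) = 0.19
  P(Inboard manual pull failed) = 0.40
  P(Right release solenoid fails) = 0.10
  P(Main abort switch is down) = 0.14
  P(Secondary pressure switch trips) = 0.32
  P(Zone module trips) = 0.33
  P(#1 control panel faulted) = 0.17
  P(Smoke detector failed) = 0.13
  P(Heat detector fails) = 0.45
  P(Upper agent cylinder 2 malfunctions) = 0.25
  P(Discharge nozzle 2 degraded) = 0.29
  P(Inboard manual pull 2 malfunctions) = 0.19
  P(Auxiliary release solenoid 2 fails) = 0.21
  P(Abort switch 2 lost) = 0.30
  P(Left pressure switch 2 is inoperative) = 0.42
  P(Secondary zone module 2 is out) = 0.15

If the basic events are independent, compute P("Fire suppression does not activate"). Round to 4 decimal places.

0.0616

P(Release chain unavailable) [OR] = 1 − (1−0.40) × (1−0.10) × (1−0.14) × (1−0.32) = 0.684208
P(Zone B down) [OR] = 1 − (1−0.19) × (1−0.684208) = 0.744208
P(Zone A unavailable) [OR] = 1 − (1−0.33) × (1−0.17) × (1−0.13) = 0.516193
P(Agent supply unavailable) [OR] = 1 − (1−0.516193) × (1−0.45) × (1−0.25) × (1−0.29) = 0.858305
P(Detection loop down) [OR] = 1 − (1−0.09) × (1−0.744208) × (1−0.858305) = 0.967018
P(Manual path down) [AND] = 0.19 × 0.21 = 0.039900
P(Release chain 2 inoperative) [OR] = 1 − (1−0.039900) × (1−0.30) = 0.327930
P(Zone B 2 lost) [OR] = 1 − (1−0.967018) × (1−0.327930) = 0.977834
P(Fire suppression does not activate) [AND] = 0.977834 × 0.42 × 0.15 = 0.061604
Rounded to 4 decimal places: P(Fire suppression does not activate) ≈ 0.0616.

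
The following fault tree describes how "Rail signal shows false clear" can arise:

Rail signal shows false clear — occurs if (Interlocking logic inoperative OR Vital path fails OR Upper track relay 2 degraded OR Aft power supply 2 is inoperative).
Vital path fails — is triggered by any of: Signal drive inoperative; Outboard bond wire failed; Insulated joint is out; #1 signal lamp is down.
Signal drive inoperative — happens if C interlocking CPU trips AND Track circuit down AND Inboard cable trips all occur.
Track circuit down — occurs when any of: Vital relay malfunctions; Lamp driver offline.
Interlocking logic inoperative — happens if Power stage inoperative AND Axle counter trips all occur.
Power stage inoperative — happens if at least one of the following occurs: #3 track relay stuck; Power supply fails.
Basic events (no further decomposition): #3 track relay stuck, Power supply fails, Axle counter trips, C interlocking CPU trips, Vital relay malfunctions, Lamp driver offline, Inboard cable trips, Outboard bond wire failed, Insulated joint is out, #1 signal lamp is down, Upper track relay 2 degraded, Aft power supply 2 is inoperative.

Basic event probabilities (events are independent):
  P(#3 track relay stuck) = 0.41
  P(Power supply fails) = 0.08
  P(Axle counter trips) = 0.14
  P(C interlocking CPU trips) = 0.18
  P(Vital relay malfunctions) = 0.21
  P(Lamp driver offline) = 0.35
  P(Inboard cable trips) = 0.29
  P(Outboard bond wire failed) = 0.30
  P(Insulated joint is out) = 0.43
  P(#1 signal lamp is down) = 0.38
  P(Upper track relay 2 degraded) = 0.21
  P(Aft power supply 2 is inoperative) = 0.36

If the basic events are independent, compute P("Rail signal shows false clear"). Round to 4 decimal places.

P(Power stage inoperative) [OR] = 1 − (1−0.41) × (1−0.08) = 0.457200
P(Interlocking logic inoperative) [AND] = 0.457200 × 0.14 = 0.064008
P(Track circuit down) [OR] = 1 − (1−0.21) × (1−0.35) = 0.486500
P(Signal drive inoperative) [AND] = 0.18 × 0.486500 × 0.29 = 0.025395
P(Vital path fails) [OR] = 1 − (1−0.025395) × (1−0.30) × (1−0.43) × (1−0.38) = 0.758902
P(Rail signal shows false clear) [OR] = 1 − (1−0.064008) × (1−0.758902) × (1−0.21) × (1−0.36) = 0.885903
Rounded to 4 decimal places: P(Rail signal shows false clear) ≈ 0.8859.

0.8859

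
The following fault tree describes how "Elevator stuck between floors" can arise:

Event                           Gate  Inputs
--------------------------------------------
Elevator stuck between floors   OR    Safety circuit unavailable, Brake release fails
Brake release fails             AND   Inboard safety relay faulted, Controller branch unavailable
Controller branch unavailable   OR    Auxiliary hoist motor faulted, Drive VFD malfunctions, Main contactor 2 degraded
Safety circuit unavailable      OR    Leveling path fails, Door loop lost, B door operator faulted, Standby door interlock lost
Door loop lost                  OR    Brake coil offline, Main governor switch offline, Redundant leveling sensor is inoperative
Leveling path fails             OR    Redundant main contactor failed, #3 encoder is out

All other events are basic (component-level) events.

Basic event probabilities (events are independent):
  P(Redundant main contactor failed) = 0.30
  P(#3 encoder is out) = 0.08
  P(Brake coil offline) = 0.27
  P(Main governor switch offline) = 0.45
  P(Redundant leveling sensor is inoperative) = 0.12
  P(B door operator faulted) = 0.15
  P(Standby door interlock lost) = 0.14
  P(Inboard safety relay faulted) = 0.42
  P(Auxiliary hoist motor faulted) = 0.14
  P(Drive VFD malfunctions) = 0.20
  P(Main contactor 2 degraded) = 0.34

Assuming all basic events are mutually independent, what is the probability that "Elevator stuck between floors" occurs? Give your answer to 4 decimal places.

0.8718

P(Leveling path fails) [OR] = 1 − (1−0.30) × (1−0.08) = 0.356000
P(Door loop lost) [OR] = 1 − (1−0.27) × (1−0.45) × (1−0.12) = 0.646680
P(Safety circuit unavailable) [OR] = 1 − (1−0.356000) × (1−0.646680) × (1−0.15) × (1−0.14) = 0.833670
P(Controller branch unavailable) [OR] = 1 − (1−0.14) × (1−0.20) × (1−0.34) = 0.545920
P(Brake release fails) [AND] = 0.42 × 0.545920 = 0.229286
P(Elevator stuck between floors) [OR] = 1 − (1−0.833670) × (1−0.229286) = 0.871807
Rounded to 4 decimal places: P(Elevator stuck between floors) ≈ 0.8718.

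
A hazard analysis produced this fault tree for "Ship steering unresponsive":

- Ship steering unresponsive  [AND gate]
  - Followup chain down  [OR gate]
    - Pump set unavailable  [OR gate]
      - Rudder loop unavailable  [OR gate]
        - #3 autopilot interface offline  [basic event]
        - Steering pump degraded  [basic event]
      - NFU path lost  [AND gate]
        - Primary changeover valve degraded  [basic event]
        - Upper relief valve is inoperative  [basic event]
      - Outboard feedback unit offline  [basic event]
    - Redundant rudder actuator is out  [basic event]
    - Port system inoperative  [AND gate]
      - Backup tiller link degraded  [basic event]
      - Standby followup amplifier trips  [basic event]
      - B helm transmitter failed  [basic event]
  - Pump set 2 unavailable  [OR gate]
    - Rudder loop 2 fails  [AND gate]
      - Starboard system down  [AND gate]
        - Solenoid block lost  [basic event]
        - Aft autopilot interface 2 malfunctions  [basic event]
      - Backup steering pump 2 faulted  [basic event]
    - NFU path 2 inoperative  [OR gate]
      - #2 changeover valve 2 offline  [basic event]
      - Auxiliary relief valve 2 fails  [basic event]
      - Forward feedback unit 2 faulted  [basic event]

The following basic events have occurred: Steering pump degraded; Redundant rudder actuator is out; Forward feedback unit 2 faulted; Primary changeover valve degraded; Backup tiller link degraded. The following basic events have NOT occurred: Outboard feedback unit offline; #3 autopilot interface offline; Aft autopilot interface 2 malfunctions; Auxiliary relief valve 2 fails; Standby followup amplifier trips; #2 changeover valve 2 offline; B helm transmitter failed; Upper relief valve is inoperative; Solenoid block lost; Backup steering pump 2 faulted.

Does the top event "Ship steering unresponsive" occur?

Rudder loop unavailable [OR]: #3 autopilot interface offline=not, Steering pump degraded=occurs → at least one input occurs → occurs.
NFU path lost [AND]: Primary changeover valve degraded=occurs, Upper relief valve is inoperative=not → not all inputs occur → does not occur.
Pump set unavailable [OR]: Rudder loop unavailable=occurs, NFU path lost=not, Outboard feedback unit offline=not → at least one input occurs → occurs.
Port system inoperative [AND]: Backup tiller link degraded=occurs, Standby followup amplifier trips=not, B helm transmitter failed=not → not all inputs occur → does not occur.
Followup chain down [OR]: Pump set unavailable=occurs, Redundant rudder actuator is out=occurs, Port system inoperative=not → at least one input occurs → occurs.
Starboard system down [AND]: Solenoid block lost=not, Aft autopilot interface 2 malfunctions=not → not all inputs occur → does not occur.
Rudder loop 2 fails [AND]: Starboard system down=not, Backup steering pump 2 faulted=not → not all inputs occur → does not occur.
NFU path 2 inoperative [OR]: #2 changeover valve 2 offline=not, Auxiliary relief valve 2 fails=not, Forward feedback unit 2 faulted=occurs → at least one input occurs → occurs.
Pump set 2 unavailable [OR]: Rudder loop 2 fails=not, NFU path 2 inoperative=occurs → at least one input occurs → occurs.
Ship steering unresponsive [AND]: Followup chain down=occurs, Pump set 2 unavailable=occurs → all inputs occur → occurs.

Yes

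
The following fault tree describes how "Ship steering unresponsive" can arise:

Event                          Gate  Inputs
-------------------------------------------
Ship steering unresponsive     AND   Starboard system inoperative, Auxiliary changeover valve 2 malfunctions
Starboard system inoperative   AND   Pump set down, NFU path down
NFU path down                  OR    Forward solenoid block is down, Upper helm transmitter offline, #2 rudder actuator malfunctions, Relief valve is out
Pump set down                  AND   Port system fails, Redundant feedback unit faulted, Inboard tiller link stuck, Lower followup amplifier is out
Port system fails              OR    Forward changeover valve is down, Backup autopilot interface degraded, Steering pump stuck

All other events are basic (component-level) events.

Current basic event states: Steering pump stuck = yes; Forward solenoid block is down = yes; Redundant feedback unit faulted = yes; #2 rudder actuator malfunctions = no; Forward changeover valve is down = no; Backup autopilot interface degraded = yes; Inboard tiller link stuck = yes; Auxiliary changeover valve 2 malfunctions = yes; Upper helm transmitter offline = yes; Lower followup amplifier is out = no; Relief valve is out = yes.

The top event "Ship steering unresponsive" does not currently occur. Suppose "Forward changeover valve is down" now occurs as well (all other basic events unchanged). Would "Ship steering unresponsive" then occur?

Counterfactual: set "Forward changeover valve is down" to occurred.
Port system fails [OR]: Forward changeover valve is down=occurs, Backup autopilot interface degraded=occurs, Steering pump stuck=occurs → at least one input occurs → occurs.
Pump set down [AND]: Port system fails=occurs, Redundant feedback unit faulted=occurs, Inboard tiller link stuck=occurs, Lower followup amplifier is out=not → not all inputs occur → does not occur.
NFU path down [OR]: Forward solenoid block is down=occurs, Upper helm transmitter offline=occurs, #2 rudder actuator malfunctions=not, Relief valve is out=occurs → at least one input occurs → occurs.
Starboard system inoperative [AND]: Pump set down=not, NFU path down=occurs → not all inputs occur → does not occur.
Ship steering unresponsive [AND]: Starboard system inoperative=not, Auxiliary changeover valve 2 malfunctions=occurs → not all inputs occur → does not occur.

No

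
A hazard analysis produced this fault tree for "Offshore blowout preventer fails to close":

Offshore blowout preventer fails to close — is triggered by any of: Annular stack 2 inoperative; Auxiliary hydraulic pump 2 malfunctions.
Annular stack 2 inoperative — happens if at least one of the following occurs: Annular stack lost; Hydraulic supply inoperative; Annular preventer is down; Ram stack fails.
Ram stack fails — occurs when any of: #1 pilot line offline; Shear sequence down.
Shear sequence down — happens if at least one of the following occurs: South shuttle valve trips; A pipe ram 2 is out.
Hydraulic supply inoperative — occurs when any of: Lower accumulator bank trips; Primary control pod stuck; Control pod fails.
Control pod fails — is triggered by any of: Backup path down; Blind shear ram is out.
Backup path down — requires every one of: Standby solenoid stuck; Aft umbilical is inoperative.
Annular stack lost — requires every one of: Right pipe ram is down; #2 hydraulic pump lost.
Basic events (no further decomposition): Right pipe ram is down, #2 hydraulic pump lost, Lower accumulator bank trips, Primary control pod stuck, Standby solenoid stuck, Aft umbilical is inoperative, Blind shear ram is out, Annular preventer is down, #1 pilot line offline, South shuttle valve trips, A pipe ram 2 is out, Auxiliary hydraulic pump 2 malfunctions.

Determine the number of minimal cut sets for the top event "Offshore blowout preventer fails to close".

Annular stack lost [AND]: one cut set from each child combined → 1 × 1 = 1 cut set(s).
Backup path down [AND]: one cut set from each child combined → 1 × 1 = 1 cut set(s).
Control pod fails [OR]: union of children's cut sets → 2 cut set(s).
Hydraulic supply inoperative [OR]: union of children's cut sets → 4 cut set(s).
Shear sequence down [OR]: union of children's cut sets → 2 cut set(s).
Ram stack fails [OR]: union of children's cut sets → 3 cut set(s).
Annular stack 2 inoperative [OR]: union of children's cut sets → 9 cut set(s).
Offshore blowout preventer fails to close [OR]: union of children's cut sets → 10 cut set(s).
Minimal cut sets: {#2 hydraulic pump lost, Right pipe ram is down}; {Lower accumulator bank trips}; {Primary control pod stuck}; {Aft umbilical is inoperative, Standby solenoid stuck}; {Blind shear ram is out}; {Annular preventer is down}; {#1 pilot line offline}; {South shuttle valve trips}; {A pipe ram 2 is out}; {Auxiliary hydraulic pump 2 malfunctions}.

10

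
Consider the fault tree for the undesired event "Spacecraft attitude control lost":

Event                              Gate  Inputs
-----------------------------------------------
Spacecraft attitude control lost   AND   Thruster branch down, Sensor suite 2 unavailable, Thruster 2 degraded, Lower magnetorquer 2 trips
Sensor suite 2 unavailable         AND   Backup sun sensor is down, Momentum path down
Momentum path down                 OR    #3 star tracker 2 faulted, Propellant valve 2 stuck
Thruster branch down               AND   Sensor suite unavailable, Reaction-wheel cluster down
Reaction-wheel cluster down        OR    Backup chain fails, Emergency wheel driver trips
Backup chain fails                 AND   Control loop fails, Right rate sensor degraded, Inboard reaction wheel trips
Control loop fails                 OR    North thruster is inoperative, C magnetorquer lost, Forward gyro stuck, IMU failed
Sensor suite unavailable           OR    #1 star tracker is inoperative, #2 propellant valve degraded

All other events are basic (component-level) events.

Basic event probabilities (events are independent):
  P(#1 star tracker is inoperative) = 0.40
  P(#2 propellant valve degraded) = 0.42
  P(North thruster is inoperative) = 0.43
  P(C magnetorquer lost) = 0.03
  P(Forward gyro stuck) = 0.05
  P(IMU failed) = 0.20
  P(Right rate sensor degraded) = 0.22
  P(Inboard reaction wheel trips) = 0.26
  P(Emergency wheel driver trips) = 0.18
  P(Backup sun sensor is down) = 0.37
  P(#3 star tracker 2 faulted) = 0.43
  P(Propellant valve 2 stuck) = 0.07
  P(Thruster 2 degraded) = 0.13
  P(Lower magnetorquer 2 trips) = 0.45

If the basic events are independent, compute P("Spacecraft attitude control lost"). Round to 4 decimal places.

0.0014

P(Sensor suite unavailable) [OR] = 1 − (1−0.40) × (1−0.42) = 0.652000
P(Control loop fails) [OR] = 1 − (1−0.43) × (1−0.03) × (1−0.05) × (1−0.20) = 0.579796
P(Backup chain fails) [AND] = 0.579796 × 0.22 × 0.26 = 0.033164
P(Reaction-wheel cluster down) [OR] = 1 − (1−0.033164) × (1−0.18) = 0.207194
P(Thruster branch down) [AND] = 0.652000 × 0.207194 = 0.135090
P(Momentum path down) [OR] = 1 − (1−0.43) × (1−0.07) = 0.469900
P(Sensor suite 2 unavailable) [AND] = 0.37 × 0.469900 = 0.173863
P(Spacecraft attitude control lost) [AND] = 0.135090 × 0.173863 × 0.13 × 0.45 = 0.001374
Rounded to 4 decimal places: P(Spacecraft attitude control lost) ≈ 0.0014.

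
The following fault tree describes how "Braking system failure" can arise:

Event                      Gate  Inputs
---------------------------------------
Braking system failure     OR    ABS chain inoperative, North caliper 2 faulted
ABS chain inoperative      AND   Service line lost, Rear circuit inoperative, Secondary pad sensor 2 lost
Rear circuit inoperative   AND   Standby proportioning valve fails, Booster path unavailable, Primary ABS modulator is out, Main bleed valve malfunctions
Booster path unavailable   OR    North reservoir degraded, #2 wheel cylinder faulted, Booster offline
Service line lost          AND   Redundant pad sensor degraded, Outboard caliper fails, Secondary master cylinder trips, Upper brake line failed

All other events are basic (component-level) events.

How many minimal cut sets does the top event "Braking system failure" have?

4

Service line lost [AND]: one cut set from each child combined → 1 × 1 × 1 × 1 = 1 cut set(s).
Booster path unavailable [OR]: union of children's cut sets → 3 cut set(s).
Rear circuit inoperative [AND]: one cut set from each child combined → 1 × 3 × 1 × 1 = 3 cut set(s).
ABS chain inoperative [AND]: one cut set from each child combined → 1 × 3 × 1 = 3 cut set(s).
Braking system failure [OR]: union of children's cut sets → 4 cut set(s).
Minimal cut sets: {Main bleed valve malfunctions, North reservoir degraded, Outboard caliper fails, Primary ABS modulator is out, Redundant pad sensor degraded, Secondary master cylinder trips, Secondary pad sensor 2 lost, Standby proportioning valve fails, Upper brake line failed}; {#2 wheel cylinder faulted, Main bleed valve malfunctions, Outboard caliper fails, Primary ABS modulator is out, Redundant pad sensor degraded, Secondary master cylinder trips, Secondary pad sensor 2 lost, Standby proportioning valve fails, Upper brake line failed}; {Booster offline, Main bleed valve malfunctions, Outboard caliper fails, Primary ABS modulator is out, Redundant pad sensor degraded, Secondary master cylinder trips, Secondary pad sensor 2 lost, Standby proportioning valve fails, Upper brake line failed}; {North caliper 2 faulted}.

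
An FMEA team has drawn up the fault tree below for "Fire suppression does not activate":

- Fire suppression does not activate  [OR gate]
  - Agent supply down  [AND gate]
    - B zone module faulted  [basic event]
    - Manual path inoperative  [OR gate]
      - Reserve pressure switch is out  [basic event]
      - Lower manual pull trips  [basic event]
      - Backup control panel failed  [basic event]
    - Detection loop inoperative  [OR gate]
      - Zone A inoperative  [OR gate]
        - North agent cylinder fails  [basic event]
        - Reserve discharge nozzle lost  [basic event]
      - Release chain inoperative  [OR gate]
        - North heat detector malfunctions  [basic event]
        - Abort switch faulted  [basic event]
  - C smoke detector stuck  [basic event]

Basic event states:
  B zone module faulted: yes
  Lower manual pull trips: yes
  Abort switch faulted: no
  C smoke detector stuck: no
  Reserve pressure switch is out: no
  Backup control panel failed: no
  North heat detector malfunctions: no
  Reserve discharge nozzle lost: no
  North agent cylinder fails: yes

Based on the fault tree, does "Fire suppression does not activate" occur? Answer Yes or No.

Yes

Manual path inoperative [OR]: Reserve pressure switch is out=not, Lower manual pull trips=occurs, Backup control panel failed=not → at least one input occurs → occurs.
Zone A inoperative [OR]: North agent cylinder fails=occurs, Reserve discharge nozzle lost=not → at least one input occurs → occurs.
Release chain inoperative [OR]: North heat detector malfunctions=not, Abort switch faulted=not → no input occurs → does not occur.
Detection loop inoperative [OR]: Zone A inoperative=occurs, Release chain inoperative=not → at least one input occurs → occurs.
Agent supply down [AND]: B zone module faulted=occurs, Manual path inoperative=occurs, Detection loop inoperative=occurs → all inputs occur → occurs.
Fire suppression does not activate [OR]: Agent supply down=occurs, C smoke detector stuck=not → at least one input occurs → occurs.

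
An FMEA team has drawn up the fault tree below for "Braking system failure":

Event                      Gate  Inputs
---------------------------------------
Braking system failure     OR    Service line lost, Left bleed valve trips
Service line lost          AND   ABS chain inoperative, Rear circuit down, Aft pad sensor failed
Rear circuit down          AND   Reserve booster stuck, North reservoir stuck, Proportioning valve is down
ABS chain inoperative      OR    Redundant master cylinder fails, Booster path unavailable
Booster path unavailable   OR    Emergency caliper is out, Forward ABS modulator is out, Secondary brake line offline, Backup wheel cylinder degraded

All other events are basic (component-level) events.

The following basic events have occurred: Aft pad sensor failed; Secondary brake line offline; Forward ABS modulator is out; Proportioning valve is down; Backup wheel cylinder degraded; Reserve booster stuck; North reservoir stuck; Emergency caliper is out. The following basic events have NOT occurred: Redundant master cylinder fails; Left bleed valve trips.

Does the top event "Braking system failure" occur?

Booster path unavailable [OR]: Emergency caliper is out=occurs, Forward ABS modulator is out=occurs, Secondary brake line offline=occurs, Backup wheel cylinder degraded=occurs → at least one input occurs → occurs.
ABS chain inoperative [OR]: Redundant master cylinder fails=not, Booster path unavailable=occurs → at least one input occurs → occurs.
Rear circuit down [AND]: Reserve booster stuck=occurs, North reservoir stuck=occurs, Proportioning valve is down=occurs → all inputs occur → occurs.
Service line lost [AND]: ABS chain inoperative=occurs, Rear circuit down=occurs, Aft pad sensor failed=occurs → all inputs occur → occurs.
Braking system failure [OR]: Service line lost=occurs, Left bleed valve trips=not → at least one input occurs → occurs.

Yes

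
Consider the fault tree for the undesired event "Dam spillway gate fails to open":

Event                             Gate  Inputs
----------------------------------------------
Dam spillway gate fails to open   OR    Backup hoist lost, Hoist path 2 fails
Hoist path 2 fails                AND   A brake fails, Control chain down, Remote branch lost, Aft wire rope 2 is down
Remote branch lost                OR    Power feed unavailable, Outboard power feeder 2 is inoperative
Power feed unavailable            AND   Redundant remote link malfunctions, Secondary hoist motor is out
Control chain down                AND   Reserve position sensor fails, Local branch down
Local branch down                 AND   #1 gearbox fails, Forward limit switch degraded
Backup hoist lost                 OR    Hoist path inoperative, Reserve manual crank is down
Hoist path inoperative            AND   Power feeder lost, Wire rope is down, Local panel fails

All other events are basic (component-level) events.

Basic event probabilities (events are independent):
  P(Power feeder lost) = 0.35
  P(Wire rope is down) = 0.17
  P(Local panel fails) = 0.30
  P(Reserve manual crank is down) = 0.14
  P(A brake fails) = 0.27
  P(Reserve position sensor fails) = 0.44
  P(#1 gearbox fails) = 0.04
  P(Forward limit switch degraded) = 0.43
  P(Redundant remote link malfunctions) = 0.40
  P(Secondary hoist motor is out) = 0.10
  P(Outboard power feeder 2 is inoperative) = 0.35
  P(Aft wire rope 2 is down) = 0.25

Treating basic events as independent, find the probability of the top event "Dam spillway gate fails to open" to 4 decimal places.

0.1555

P(Hoist path inoperative) [AND] = 0.35 × 0.17 × 0.30 = 0.017850
P(Backup hoist lost) [OR] = 1 − (1−0.017850) × (1−0.14) = 0.155351
P(Local branch down) [AND] = 0.04 × 0.43 = 0.017200
P(Control chain down) [AND] = 0.44 × 0.017200 = 0.007568
P(Power feed unavailable) [AND] = 0.40 × 0.10 = 0.040000
P(Remote branch lost) [OR] = 1 − (1−0.040000) × (1−0.35) = 0.376000
P(Hoist path 2 fails) [AND] = 0.27 × 0.007568 × 0.376000 × 0.25 = 0.000192
P(Dam spillway gate fails to open) [OR] = 1 − (1−0.155351) × (1−0.000192) = 0.155513
Rounded to 4 decimal places: P(Dam spillway gate fails to open) ≈ 0.1555.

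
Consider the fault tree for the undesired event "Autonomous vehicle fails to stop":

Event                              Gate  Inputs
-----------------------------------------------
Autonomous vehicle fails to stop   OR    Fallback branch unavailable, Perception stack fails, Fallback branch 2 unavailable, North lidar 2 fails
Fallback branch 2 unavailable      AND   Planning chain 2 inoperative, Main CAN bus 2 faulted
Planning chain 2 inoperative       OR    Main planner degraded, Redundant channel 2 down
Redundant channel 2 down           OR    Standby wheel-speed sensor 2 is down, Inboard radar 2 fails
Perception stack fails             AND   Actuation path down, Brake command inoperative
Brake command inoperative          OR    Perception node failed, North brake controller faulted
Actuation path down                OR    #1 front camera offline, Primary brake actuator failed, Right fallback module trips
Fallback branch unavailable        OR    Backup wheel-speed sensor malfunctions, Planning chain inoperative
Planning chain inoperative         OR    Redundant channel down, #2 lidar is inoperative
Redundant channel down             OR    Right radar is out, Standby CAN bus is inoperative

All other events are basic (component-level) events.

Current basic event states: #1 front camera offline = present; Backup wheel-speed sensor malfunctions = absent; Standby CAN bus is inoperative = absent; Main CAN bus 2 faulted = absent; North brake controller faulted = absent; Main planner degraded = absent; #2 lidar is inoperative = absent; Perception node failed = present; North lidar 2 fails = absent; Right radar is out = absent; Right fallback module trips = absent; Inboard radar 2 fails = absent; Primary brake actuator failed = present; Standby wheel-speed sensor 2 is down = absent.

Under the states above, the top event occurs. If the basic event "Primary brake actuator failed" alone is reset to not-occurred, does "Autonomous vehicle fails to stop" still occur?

Yes

Counterfactual: set "Primary brake actuator failed" to not occurred.
Redundant channel down [OR]: Right radar is out=not, Standby CAN bus is inoperative=not → no input occurs → does not occur.
Planning chain inoperative [OR]: Redundant channel down=not, #2 lidar is inoperative=not → no input occurs → does not occur.
Fallback branch unavailable [OR]: Backup wheel-speed sensor malfunctions=not, Planning chain inoperative=not → no input occurs → does not occur.
Actuation path down [OR]: #1 front camera offline=occurs, Primary brake actuator failed=not, Right fallback module trips=not → at least one input occurs → occurs.
Brake command inoperative [OR]: Perception node failed=occurs, North brake controller faulted=not → at least one input occurs → occurs.
Perception stack fails [AND]: Actuation path down=occurs, Brake command inoperative=occurs → all inputs occur → occurs.
Redundant channel 2 down [OR]: Standby wheel-speed sensor 2 is down=not, Inboard radar 2 fails=not → no input occurs → does not occur.
Planning chain 2 inoperative [OR]: Main planner degraded=not, Redundant channel 2 down=not → no input occurs → does not occur.
Fallback branch 2 unavailable [AND]: Planning chain 2 inoperative=not, Main CAN bus 2 faulted=not → not all inputs occur → does not occur.
Autonomous vehicle fails to stop [OR]: Fallback branch unavailable=not, Perception stack fails=occurs, Fallback branch 2 unavailable=not, North lidar 2 fails=not → at least one input occurs → occurs.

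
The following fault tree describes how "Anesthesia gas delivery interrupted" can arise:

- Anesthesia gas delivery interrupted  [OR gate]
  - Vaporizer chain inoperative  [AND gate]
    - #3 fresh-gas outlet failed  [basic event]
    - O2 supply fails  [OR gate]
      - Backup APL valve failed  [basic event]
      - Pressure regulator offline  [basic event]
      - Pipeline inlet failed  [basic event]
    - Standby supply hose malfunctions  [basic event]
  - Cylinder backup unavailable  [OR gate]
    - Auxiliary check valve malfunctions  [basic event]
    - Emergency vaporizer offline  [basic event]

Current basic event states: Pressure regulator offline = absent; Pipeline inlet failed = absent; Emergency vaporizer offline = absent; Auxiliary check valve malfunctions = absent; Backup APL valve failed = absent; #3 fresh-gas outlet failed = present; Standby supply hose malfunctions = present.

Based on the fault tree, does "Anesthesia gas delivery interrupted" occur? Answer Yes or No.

No

O2 supply fails [OR]: Backup APL valve failed=not, Pressure regulator offline=not, Pipeline inlet failed=not → no input occurs → does not occur.
Vaporizer chain inoperative [AND]: #3 fresh-gas outlet failed=occurs, O2 supply fails=not, Standby supply hose malfunctions=occurs → not all inputs occur → does not occur.
Cylinder backup unavailable [OR]: Auxiliary check valve malfunctions=not, Emergency vaporizer offline=not → no input occurs → does not occur.
Anesthesia gas delivery interrupted [OR]: Vaporizer chain inoperative=not, Cylinder backup unavailable=not → no input occurs → does not occur.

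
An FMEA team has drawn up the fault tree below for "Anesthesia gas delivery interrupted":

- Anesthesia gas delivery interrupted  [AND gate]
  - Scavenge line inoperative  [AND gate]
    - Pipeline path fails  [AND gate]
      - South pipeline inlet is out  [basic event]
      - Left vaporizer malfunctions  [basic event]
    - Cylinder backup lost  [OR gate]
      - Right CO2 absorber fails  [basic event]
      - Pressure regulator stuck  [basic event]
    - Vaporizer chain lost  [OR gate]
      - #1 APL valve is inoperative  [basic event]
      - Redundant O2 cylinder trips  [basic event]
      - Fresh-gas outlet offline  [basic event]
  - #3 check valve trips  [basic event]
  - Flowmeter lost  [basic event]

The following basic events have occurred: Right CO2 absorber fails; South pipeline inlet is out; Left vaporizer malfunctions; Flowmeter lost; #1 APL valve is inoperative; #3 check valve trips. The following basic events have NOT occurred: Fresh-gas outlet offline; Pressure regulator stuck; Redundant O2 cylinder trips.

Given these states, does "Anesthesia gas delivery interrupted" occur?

Yes

Pipeline path fails [AND]: South pipeline inlet is out=occurs, Left vaporizer malfunctions=occurs → all inputs occur → occurs.
Cylinder backup lost [OR]: Right CO2 absorber fails=occurs, Pressure regulator stuck=not → at least one input occurs → occurs.
Vaporizer chain lost [OR]: #1 APL valve is inoperative=occurs, Redundant O2 cylinder trips=not, Fresh-gas outlet offline=not → at least one input occurs → occurs.
Scavenge line inoperative [AND]: Pipeline path fails=occurs, Cylinder backup lost=occurs, Vaporizer chain lost=occurs → all inputs occur → occurs.
Anesthesia gas delivery interrupted [AND]: Scavenge line inoperative=occurs, #3 check valve trips=occurs, Flowmeter lost=occurs → all inputs occur → occurs.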